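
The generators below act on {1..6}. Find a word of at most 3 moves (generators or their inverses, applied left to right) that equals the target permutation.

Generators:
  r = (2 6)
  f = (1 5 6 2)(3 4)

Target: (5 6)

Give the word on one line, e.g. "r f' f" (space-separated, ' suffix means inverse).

f r' f'

  after f: (1 5 6 2)(3 4)
  after r': (1 5 2)(3 4)
  after f': (5 6)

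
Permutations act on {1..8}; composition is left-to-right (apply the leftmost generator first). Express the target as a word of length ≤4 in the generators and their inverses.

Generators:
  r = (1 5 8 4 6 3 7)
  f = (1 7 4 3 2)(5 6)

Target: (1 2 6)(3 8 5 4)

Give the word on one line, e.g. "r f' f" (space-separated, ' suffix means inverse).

f' r'

  after f': (1 2 3 4 7)(5 6)
  after r': (1 2 6)(3 8 5 4)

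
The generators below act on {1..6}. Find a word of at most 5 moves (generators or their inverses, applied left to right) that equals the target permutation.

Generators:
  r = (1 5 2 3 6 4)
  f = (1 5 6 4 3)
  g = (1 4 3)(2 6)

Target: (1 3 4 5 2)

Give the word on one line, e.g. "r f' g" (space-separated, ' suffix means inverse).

g' f g'

  after g': (1 3 4)(2 6)
  after f: (2 4 5 6)
  after g': (1 3 4 5 2)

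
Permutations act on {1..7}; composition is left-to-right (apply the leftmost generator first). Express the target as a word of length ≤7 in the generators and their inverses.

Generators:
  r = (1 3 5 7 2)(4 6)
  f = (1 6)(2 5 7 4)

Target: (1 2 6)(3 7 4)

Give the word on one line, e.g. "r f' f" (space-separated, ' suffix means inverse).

  after f: (1 6)(2 5 7 4)
  after r': (1 4 7 6 2 3)
  after f': (1 7)(2 3 6 4 5)
  after r': (1 5 7 2)(3 4)
  after f': (1 2 6)(3 7 4)

f r' f' r' f'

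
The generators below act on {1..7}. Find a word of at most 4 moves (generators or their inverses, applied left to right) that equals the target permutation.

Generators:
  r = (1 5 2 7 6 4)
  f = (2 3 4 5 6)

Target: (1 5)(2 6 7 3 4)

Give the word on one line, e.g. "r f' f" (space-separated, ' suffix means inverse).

r' f

  after r': (1 4 6 7 2 5)
  after f: (1 5)(2 6 7 3 4)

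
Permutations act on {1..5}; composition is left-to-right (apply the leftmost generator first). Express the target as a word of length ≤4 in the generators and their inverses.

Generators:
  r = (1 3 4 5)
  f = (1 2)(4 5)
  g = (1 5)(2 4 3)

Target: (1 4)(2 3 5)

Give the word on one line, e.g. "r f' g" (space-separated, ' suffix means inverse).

  after g': (1 5)(2 3 4)
  after f: (1 4)(2 3 5)

g' f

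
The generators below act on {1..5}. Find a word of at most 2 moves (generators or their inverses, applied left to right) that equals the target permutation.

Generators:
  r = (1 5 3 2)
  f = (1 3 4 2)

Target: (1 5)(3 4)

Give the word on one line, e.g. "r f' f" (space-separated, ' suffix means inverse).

f r'

  after f: (1 3 4 2)
  after r': (1 5)(3 4)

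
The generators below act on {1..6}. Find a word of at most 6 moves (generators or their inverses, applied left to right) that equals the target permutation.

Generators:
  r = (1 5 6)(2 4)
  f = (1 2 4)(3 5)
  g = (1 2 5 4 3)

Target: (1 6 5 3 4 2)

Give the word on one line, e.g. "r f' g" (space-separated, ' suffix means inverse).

g' f r f' g'

  after g': (1 3 4 5 2)
  after f: (1 5 4 3)
  after r: (1 6)(2 4 3 5)
  after f': (1 6 4 5)
  after g': (1 6 5 3 4 2)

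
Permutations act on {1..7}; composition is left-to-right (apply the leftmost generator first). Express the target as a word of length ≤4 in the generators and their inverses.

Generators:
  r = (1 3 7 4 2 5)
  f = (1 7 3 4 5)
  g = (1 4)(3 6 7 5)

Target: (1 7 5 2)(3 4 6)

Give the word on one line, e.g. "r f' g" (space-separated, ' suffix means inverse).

  after r': (1 5 2 4 7 3)
  after g': (1 7 5 2)(3 4 6)

r' g'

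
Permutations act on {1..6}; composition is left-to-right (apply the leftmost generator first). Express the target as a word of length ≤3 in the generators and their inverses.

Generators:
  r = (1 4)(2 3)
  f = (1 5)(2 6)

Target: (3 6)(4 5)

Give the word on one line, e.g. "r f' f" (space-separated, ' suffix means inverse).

f r' f'

  after f: (1 5)(2 6)
  after r': (1 5 4)(2 6 3)
  after f': (3 6)(4 5)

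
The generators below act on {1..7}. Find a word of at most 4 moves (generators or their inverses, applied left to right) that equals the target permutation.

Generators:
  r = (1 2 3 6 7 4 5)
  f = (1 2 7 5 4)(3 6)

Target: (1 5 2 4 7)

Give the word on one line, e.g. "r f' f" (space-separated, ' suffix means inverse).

  after f': (1 4 5 7 2)(3 6)
  after f': (1 5 2 4 7)

f' f'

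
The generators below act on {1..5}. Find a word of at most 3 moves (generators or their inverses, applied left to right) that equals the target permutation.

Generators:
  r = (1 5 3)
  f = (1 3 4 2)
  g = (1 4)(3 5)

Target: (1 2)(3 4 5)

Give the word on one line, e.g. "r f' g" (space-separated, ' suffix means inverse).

  after f': (1 2 4 3)
  after g: (1 2)(3 4 5)

f' g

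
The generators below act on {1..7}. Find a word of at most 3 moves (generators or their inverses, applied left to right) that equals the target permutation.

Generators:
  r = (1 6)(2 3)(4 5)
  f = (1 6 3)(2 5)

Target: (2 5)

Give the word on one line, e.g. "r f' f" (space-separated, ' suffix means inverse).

f' f' f'

  after f': (1 3 6)(2 5)
  after f': (1 6 3)
  after f': (2 5)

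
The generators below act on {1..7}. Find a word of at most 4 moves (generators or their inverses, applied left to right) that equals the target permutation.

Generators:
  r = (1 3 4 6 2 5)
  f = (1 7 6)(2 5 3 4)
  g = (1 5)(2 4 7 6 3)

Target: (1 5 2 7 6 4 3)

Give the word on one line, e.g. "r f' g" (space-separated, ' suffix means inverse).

  after g': (1 5)(2 3 6 7 4)
  after f: (1 3)(2 4 5 7)
  after g: (1 2 7 4)(3 5 6)
  after r: (1 5 2 7 6 4 3)

g' f g r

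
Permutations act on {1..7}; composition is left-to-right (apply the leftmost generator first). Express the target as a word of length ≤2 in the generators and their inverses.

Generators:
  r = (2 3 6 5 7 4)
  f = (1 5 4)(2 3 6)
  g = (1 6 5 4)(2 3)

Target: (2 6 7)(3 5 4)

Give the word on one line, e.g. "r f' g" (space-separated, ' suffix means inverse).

r r

  after r: (2 3 6 5 7 4)
  after r: (2 6 7)(3 5 4)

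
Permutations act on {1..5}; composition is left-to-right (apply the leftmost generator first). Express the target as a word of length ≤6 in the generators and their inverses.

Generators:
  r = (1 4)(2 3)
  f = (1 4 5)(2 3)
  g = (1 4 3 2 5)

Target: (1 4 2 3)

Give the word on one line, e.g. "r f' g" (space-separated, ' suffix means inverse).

f r' f' g f

  after f: (1 4 5)(2 3)
  after r': (4 5)
  after f': (1 5)(2 3)
  after g: (3 5 4)
  after f: (1 4 2 3)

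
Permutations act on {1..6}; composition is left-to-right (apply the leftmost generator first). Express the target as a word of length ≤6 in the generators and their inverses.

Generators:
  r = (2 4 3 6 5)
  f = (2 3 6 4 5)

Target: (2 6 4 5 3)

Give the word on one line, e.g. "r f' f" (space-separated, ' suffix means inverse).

  after r: (2 4 3 6 5)
  after f: (2 5 3 4 6)
  after r': (2 6 5 4 3)
  after r': (2 3 5)
  after f: (2 6 4 5 3)

r f r' r' f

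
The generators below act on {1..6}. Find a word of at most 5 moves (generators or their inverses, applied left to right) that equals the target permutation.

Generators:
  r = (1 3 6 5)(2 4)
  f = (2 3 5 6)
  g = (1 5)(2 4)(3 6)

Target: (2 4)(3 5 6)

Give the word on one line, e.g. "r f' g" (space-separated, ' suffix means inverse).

f r f r f

  after f: (2 3 5 6)
  after r: (1 3)(2 6 4)
  after f: (1 5 6 4 3)
  after r: (2 4 6)
  after f: (2 4)(3 5 6)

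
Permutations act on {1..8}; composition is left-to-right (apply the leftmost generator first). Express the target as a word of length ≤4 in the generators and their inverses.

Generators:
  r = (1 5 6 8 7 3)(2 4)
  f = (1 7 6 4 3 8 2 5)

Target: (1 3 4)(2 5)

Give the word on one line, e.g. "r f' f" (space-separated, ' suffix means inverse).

f' r' r'

  after f': (1 5 2 8 3 4 6 7)
  after r': (2 6 8 7 3)(4 5)
  after r': (1 3 4)(2 5)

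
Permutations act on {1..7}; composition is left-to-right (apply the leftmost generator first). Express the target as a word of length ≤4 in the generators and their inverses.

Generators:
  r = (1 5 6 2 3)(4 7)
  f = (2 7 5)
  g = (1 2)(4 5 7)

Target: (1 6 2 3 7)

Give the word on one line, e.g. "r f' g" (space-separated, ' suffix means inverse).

  after g': (1 2)(4 7 5)
  after r': (1 6 5 7)(2 3)
  after f: (1 6 2 3 7)

g' r' f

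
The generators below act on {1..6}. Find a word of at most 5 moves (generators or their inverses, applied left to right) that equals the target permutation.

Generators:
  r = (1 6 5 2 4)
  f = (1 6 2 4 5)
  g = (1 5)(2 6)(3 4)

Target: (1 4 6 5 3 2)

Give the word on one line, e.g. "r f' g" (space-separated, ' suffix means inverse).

f r' g f'

  after f: (1 6 2 4 5)
  after r': (4 6 5)
  after g: (1 5 3 4 2 6)
  after f': (1 4 6 5 3 2)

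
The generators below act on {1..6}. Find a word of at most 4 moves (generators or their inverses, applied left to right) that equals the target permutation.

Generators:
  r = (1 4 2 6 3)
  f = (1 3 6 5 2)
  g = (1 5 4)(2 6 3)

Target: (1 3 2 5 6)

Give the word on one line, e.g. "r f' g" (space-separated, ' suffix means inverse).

g r' f' r

  after g: (1 5 4)(2 6 3)
  after r': (1 5)(3 4)
  after f': (1 6 3 4)(2 5)
  after r: (1 3 2 5 6)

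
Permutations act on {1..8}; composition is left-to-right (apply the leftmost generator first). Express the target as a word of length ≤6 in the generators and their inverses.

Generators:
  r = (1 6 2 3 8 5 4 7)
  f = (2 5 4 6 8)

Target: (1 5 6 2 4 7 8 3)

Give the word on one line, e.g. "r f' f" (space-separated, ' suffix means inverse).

f' f' r' r' r'

  after f': (2 8 6 4 5)
  after f': (2 6 5 8 4)
  after r': (1 7 4 6 8 5 3 2)
  after r': (1 4)(2 7 5)(3 6)
  after r': (1 5 6 2 4 7 8 3)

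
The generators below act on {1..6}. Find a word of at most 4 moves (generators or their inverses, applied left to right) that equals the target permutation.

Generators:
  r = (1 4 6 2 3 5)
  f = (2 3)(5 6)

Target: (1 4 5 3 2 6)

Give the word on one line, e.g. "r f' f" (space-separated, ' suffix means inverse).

f r f

  after f: (2 3)(5 6)
  after r: (1 4 6)(2 5)
  after f: (1 4 5 3 2 6)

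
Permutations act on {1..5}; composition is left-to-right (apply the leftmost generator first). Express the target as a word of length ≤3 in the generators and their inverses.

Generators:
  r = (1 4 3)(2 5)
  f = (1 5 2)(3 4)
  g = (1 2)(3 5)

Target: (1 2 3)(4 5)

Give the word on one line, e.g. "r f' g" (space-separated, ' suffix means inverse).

g f g'

  after g: (1 2)(3 5)
  after f: (2 5 4 3)
  after g': (1 2 3)(4 5)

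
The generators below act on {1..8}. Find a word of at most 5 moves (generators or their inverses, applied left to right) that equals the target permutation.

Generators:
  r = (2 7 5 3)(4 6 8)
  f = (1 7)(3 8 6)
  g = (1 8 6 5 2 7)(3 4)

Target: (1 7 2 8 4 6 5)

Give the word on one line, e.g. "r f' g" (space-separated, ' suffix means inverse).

f' f' r' f

  after f': (1 7)(3 6 8)
  after f': (3 8 6)
  after r': (2 3 6 5 7)(4 8)
  after f: (1 7 2 8 4 6 5)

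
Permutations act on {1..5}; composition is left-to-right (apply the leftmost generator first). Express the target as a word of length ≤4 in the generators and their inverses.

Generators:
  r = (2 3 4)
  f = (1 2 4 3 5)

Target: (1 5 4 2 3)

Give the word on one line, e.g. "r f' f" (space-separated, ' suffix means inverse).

  after r': (2 4 3)
  after f': (1 5 3)
  after r: (1 5 4 2 3)

r' f' r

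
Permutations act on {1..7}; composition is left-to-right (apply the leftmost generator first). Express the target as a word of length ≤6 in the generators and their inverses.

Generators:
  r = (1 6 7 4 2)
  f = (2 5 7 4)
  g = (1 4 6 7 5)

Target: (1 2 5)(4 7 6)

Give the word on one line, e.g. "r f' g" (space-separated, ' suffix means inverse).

r g f f

  after r: (1 6 7 4 2)
  after g: (1 7 6 5)(2 4)
  after f: (1 4 5)(6 7)
  after f: (1 2 5)(4 7 6)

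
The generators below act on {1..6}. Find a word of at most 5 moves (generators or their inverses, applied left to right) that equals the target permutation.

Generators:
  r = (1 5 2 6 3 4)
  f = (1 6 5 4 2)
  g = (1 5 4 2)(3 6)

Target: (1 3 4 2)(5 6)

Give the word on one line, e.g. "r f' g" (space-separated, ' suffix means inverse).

  after r': (1 4 3 6 2 5)
  after f: (1 2 4 3 5 6)
  after g': (1 4 6 2 5 3)
  after r': (1 3 4 2)(5 6)

r' f g' r'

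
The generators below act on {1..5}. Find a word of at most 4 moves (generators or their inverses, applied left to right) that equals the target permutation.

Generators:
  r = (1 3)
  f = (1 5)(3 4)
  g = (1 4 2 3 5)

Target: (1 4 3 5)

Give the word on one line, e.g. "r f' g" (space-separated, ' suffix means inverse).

r f'

  after r: (1 3)
  after f': (1 4 3 5)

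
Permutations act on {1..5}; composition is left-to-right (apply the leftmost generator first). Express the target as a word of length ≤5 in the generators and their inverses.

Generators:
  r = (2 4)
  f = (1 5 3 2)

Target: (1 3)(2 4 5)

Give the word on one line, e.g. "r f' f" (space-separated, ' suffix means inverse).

r' f' f' r' r'

  after r': (2 4)
  after f': (1 2 4 3 5)
  after f': (1 3)(2 4 5)
  after r': (1 3)(4 5)
  after r': (1 3)(2 4 5)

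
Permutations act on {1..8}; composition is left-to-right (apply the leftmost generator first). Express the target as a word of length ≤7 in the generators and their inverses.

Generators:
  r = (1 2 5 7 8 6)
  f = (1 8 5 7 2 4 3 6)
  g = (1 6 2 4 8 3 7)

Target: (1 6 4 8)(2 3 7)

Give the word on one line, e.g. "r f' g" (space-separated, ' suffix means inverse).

f' g f g r

  after f': (1 6 3 4 2 7 5 8)
  after g: (1 2)(3 8 6 7 5)
  after f: (1 4 3 5 6 2 8)
  after g: (1 8 6 4 7)(2 3 5)
  after r: (1 6 4 8)(2 3 7)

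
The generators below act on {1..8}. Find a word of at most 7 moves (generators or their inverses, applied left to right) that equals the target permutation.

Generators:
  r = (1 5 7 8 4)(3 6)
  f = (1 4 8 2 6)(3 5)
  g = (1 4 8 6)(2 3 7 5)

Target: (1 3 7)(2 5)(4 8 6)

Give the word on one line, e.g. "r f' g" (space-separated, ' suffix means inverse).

  after r: (1 5 7 8 4)(3 6)
  after f': (1 3 2 8)(4 6 5 7)
  after g: (1 7 8 4)(2 6)
  after f': (1 7 4 6 8)(3 5)
  after g': (1 3 7)(2 5)(4 8 6)

r f' g f' g'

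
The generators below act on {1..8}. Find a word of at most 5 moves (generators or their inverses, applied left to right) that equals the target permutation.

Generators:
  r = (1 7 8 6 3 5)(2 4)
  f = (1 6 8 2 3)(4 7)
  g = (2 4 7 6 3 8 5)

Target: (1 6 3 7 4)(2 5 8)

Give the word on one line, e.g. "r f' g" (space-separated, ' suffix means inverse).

f' g f'

  after f': (1 3 2 8 6)(4 7)
  after g: (1 8 3 4 6)(2 5)
  after f': (1 6 3 7 4)(2 5 8)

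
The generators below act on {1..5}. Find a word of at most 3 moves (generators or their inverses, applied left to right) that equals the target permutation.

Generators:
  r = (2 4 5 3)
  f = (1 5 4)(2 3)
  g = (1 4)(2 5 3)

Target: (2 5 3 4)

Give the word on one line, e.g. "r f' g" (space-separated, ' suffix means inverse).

g g r'

  after g: (1 4)(2 5 3)
  after g: (2 3 5)
  after r': (2 5 3 4)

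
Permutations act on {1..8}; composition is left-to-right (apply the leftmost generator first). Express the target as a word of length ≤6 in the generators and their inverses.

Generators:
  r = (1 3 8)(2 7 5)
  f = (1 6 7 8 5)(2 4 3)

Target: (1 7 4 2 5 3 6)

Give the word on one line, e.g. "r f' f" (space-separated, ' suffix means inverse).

  after f': (1 5 8 7 6)(2 3 4)
  after f': (1 8 6 5 7)(2 4 3)
  after r: (2 4 8 6)(3 7)
  after f': (1 5 8)(3 6)(4 7)
  after r': (1 7 4 2 5 3 6)

f' f' r f' r'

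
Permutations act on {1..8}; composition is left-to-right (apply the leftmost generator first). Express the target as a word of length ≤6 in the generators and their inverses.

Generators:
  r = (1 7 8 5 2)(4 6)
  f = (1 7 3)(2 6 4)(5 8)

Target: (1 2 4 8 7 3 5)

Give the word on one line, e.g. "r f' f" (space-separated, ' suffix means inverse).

f r r r

  after f: (1 7 3)(2 6 4)(5 8)
  after r: (1 8 2 4)(3 7)
  after r: (1 5 2 6 4 7 3 8)
  after r: (1 2 4 8 7 3 5)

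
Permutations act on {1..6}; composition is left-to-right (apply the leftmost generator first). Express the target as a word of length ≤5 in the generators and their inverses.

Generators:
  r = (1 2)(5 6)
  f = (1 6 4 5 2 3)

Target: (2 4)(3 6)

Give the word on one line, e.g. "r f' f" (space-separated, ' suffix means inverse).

f' f' f' r f'

  after f': (1 3 2 5 4 6)
  after f': (1 2 4)(3 5 6)
  after f': (1 5)(2 6)(3 4)
  after r: (1 6)(2 5)(3 4)
  after f': (2 4)(3 6)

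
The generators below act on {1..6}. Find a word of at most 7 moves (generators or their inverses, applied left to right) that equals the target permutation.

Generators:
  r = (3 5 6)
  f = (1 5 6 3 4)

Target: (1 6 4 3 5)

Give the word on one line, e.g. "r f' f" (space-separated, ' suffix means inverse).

f r f' r' f'

  after f: (1 5 6 3 4)
  after r: (1 6 5 3 4)
  after f': (1 5 6)
  after r': (1 3 6)
  after f': (1 6 4 3 5)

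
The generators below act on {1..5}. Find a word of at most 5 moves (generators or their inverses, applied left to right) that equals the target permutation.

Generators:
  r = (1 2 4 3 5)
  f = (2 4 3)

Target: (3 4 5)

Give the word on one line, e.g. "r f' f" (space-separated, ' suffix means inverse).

  after r': (1 5 3 4 2)
  after r': (1 3 2 5 4)
  after f: (1 2 5 3 4)
  after r': (2 3)(4 5)
  after f: (3 4 5)

r' r' f r' f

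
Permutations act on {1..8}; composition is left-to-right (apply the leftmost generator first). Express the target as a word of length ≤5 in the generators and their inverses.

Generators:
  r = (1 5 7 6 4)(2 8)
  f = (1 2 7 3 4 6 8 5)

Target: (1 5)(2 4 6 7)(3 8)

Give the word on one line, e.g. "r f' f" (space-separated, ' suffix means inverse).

  after r': (1 4 6 7 5)(2 8)
  after f: (1 6 3 4 8 7)(2 5)
  after r: (1 4 2 7 5 8 6 3)
  after r: (2 6 3 5)(4 8)
  after f': (1 5)(2 4 6 7)(3 8)

r' f r r f'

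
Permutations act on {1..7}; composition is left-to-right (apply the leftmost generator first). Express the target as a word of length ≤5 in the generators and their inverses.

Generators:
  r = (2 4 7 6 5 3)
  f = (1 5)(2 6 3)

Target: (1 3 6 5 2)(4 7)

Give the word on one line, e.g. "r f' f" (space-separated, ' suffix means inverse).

  after r': (2 3 5 6 7 4)
  after f': (1 5 2 6 7 4 3)
  after r: (1 3)(2 5 4)
  after f: (1 2)(3 5 4 6)
  after r': (1 3 6 5 2)(4 7)

r' f' r f r'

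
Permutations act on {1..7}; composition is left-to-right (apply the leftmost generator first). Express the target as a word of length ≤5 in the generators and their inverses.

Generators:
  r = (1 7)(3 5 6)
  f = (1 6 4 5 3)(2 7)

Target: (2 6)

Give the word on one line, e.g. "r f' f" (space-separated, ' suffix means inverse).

  after r': (1 7)(3 6 5)
  after r': (3 5 6)
  after f: (1 6)(2 7)(4 5)
  after r: (1 3 5 4 6 7 2)
  after f: (2 6)

r' r' f r f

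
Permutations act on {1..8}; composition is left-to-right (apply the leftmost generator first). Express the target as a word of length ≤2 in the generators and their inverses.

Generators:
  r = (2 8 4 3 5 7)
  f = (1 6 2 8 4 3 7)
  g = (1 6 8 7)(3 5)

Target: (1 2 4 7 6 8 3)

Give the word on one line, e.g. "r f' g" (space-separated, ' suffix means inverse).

f f

  after f: (1 6 2 8 4 3 7)
  after f: (1 2 4 7 6 8 3)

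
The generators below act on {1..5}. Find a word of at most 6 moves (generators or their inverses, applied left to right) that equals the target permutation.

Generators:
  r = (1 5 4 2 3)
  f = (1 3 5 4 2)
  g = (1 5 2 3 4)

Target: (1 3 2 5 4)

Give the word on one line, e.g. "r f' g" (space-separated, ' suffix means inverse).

  after f': (1 2 4 5 3)
  after r: (1 3 5)
  after r: (2 3 4)
  after f: (1 3 2 5 4)

f' r r f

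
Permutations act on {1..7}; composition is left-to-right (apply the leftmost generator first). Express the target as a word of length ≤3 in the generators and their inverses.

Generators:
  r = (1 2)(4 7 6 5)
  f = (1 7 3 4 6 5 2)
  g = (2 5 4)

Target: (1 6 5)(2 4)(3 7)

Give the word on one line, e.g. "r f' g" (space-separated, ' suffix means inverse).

f r g'

  after f: (1 7 3 4 6 5 2)
  after r: (1 6 4 5)(3 7)
  after g': (1 6 5)(2 4)(3 7)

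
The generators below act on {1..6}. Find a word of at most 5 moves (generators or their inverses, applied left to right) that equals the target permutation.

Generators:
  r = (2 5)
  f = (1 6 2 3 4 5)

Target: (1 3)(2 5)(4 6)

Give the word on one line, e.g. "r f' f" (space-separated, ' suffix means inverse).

  after f': (1 5 4 3 2 6)
  after f': (1 4 2)(3 6 5)
  after r: (1 4 5 3 6 2)
  after r: (1 4 2)(3 6 5)
  after f': (1 3)(2 5)(4 6)

f' f' r r f'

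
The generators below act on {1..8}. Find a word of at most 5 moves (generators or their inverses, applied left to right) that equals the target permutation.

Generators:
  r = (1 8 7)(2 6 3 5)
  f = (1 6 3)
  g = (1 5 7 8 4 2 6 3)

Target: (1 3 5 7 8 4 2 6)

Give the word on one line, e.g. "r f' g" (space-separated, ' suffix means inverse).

f' f' g

  after f': (1 3 6)
  after f': (1 6 3)
  after g: (1 3 5 7 8 4 2 6)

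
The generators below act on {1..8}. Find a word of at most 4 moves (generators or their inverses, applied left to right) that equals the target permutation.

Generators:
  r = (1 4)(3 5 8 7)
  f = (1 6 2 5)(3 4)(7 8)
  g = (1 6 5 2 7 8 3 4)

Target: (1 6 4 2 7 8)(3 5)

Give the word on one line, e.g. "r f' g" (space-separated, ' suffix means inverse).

  after g': (1 4 3 8 7 2 5 6)
  after r: (2 8 3 7)(4 5 6)
  after g: (1 6)(2 3 8 4)
  after r': (1 6 4 2 7 8)(3 5)

g' r g r'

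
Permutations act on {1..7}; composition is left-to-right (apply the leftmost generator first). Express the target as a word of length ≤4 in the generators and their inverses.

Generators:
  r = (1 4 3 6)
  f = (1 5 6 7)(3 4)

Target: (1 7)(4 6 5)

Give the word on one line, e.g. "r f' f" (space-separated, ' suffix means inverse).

  after f': (1 7 6 5)(3 4)
  after r: (1 7)(4 6 5)

f' r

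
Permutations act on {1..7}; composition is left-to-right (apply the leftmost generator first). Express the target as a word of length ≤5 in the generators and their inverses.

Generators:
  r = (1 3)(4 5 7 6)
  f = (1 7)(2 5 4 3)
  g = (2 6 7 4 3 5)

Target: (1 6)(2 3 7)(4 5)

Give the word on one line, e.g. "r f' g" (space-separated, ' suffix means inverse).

g g f r

  after g: (2 6 7 4 3 5)
  after g: (2 7 3)(4 5 6)
  after f: (1 7 2)(3 5 6)
  after r: (1 6)(2 3 7)(4 5)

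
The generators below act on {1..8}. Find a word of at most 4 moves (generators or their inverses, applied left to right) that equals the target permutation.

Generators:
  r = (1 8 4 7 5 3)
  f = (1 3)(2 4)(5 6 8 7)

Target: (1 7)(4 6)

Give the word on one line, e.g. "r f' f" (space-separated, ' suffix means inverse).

  after r: (1 8 4 7 5 3)
  after f': (1 6 5)(2 4 8)
  after f': (1 5 3)(4 6 7 8)
  after r': (1 7)(4 6)

r f' f' r'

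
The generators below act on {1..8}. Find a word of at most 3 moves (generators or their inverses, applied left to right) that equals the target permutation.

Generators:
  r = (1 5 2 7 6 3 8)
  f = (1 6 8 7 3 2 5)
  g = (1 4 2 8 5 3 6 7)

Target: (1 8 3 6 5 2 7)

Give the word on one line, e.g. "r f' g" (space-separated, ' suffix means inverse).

f r r

  after f: (1 6 8 7 3 2 5)
  after r: (1 3 7 8 6)
  after r: (1 8 3 6 5 2 7)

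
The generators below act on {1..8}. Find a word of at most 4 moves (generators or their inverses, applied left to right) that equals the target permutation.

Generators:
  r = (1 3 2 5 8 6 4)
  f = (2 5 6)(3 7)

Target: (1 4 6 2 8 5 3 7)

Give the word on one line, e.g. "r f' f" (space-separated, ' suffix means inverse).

f' r'

  after f': (2 6 5)(3 7)
  after r': (1 4 6 2 8 5 3 7)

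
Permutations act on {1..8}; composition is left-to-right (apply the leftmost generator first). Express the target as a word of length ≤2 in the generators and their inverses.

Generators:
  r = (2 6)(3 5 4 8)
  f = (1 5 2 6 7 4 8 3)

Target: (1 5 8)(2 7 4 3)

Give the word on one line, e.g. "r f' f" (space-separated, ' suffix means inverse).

  after r: (2 6)(3 5 4 8)
  after f: (1 5 8)(2 7 4 3)

r f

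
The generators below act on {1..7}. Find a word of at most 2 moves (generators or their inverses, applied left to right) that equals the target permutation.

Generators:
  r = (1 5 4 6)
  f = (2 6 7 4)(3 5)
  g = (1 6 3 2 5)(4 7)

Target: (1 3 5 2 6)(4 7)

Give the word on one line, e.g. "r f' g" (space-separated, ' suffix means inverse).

r f

  after r: (1 5 4 6)
  after f: (1 3 5 2 6)(4 7)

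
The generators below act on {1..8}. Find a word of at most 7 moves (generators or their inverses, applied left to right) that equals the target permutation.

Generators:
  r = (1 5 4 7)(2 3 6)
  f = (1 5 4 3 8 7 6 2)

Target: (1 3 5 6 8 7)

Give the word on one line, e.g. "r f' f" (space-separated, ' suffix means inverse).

f r' f' f' r'

  after f: (1 5 4 3 8 7 6 2)
  after r': (2 7 3 8 4)
  after f': (1 2 8 5)(4 6 7)
  after f': (1 6 8)(2 3 4 7 5)
  after r': (1 3 5 6 8 7)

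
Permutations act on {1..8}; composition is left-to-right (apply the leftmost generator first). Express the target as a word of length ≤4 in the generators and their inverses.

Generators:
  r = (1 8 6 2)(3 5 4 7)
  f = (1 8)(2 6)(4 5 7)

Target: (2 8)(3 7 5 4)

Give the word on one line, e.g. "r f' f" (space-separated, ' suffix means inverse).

f r'

  after f: (1 8)(2 6)(4 5 7)
  after r': (2 8)(3 7 5 4)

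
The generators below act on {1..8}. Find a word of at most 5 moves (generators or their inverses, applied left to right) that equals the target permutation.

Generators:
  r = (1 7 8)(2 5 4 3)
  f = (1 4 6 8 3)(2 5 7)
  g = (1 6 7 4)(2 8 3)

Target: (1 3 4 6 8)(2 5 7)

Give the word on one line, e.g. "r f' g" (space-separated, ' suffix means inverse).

  after f': (1 3 8 6 4)(2 7 5)
  after g: (1 2 4 6)(5 8 7)
  after r': (1 3 4 6 8)(2 5 7)

f' g r'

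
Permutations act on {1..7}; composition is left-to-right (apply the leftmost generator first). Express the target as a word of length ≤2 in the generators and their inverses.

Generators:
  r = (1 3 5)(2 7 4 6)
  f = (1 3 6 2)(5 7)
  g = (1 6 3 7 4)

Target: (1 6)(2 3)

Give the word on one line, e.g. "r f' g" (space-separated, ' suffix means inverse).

  after f: (1 3 6 2)(5 7)
  after f: (1 6)(2 3)

f f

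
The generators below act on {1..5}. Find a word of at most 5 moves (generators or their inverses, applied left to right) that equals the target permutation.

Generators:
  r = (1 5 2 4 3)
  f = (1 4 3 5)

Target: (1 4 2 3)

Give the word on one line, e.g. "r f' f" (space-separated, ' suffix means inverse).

r' f f f

  after r': (1 3 4 2 5)
  after f: (1 5 4 2)
  after f: (2 4)(3 5)
  after f: (1 4 2 3)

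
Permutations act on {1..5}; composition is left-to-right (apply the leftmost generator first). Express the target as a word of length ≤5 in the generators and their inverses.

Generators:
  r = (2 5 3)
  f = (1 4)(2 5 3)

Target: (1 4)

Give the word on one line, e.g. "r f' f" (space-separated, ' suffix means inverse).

  after r: (2 5 3)
  after f: (1 4)(2 3 5)
  after r: (1 4)

r f r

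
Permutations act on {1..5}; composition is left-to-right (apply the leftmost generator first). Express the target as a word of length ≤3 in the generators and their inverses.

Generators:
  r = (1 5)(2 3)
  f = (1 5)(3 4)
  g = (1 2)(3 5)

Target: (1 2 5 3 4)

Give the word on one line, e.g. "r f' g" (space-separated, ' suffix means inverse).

  after f: (1 5)(3 4)
  after r: (2 3 4)
  after g': (1 2 5 3 4)

f r g'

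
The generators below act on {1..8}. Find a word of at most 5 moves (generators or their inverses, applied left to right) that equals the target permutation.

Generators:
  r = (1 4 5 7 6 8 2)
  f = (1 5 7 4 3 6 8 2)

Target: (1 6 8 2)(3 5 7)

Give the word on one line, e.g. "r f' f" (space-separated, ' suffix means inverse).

r f' r

  after r: (1 4 5 7 6 8 2)
  after f': (1 7 3 4)
  after r: (1 6 8 2)(3 5 7)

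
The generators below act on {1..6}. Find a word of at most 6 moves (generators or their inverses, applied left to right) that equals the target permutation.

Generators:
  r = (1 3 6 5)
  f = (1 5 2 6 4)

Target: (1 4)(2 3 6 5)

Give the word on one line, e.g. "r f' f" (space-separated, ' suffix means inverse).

  after r: (1 3 6 5)
  after f: (1 3 4)(2 6)
  after r': (2 3 4 5 6)
  after f': (1 4)(2 3 6 5)

r f r' f'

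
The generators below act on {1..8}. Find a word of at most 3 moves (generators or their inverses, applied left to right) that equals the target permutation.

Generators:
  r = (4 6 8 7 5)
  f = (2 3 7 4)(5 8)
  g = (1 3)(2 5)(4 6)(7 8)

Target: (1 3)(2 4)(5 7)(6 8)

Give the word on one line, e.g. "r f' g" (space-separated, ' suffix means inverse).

  after r': (4 5 7 8 6)
  after g: (1 3)(2 5 8 4)
  after r: (1 3)(2 4)(5 7)(6 8)

r' g r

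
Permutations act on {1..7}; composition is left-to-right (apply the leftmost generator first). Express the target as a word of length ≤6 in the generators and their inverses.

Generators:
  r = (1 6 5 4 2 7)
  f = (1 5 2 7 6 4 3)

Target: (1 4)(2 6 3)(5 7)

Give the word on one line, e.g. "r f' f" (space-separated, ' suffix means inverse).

  after r': (1 7 2 4 5 6)
  after r': (1 2 5)(4 6 7)
  after f: (1 7 3)
  after f: (1 6 4 3 5 2 7)
  after f: (1 4)(2 6 3)(5 7)

r' r' f f f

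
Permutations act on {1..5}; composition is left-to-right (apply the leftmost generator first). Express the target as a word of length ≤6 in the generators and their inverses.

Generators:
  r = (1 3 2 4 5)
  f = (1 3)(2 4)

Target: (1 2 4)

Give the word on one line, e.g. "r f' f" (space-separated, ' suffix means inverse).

  after r: (1 3 2 4 5)
  after r: (1 2 5 3 4)
  after f: (1 4 3 2 5)
  after r': (1 2 4)

r r f r'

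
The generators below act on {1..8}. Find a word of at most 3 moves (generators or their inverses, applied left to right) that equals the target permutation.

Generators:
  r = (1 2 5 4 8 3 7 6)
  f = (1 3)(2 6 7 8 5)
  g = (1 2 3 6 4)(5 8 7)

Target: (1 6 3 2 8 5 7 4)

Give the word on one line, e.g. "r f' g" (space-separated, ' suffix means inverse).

f' g

  after f': (1 3)(2 5 8 7 6)
  after g: (1 6 3 2 8 5 7 4)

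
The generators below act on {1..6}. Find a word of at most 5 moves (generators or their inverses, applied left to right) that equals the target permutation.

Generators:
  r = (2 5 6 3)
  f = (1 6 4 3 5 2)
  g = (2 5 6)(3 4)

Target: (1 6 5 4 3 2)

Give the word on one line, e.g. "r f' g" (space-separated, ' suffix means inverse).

  after g: (2 5 6)(3 4)
  after g: (2 6 5)
  after r': (2 5 3 6)
  after r': (3 5 6)
  after f: (1 6 5 4 3 2)

g g r' r' f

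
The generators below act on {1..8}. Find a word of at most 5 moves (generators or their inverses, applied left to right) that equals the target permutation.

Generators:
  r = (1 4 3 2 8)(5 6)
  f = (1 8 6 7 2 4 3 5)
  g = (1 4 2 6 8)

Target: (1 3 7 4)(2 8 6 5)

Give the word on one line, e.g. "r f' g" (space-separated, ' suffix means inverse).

f' g f' g

  after f': (1 5 3 4 2 7 6 8)
  after g: (1 5 3 2 7 8 4 6)
  after f': (1 3 7)(2 6 5 4 8)
  after g: (1 3 7 4)(2 8 6 5)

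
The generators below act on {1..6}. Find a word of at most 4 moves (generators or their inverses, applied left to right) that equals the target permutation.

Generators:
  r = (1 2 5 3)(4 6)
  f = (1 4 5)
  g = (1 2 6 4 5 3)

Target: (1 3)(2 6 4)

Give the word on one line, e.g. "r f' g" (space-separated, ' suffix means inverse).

f' g

  after f': (1 5 4)
  after g: (1 3)(2 6 4)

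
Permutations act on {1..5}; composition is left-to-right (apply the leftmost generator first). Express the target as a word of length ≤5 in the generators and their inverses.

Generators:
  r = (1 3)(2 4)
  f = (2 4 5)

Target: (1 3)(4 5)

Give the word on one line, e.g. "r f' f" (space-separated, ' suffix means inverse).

r f r f' r

  after r: (1 3)(2 4)
  after f: (1 3)(2 5)
  after r: (2 5 4)
  after f': (2 4 5)
  after r: (1 3)(4 5)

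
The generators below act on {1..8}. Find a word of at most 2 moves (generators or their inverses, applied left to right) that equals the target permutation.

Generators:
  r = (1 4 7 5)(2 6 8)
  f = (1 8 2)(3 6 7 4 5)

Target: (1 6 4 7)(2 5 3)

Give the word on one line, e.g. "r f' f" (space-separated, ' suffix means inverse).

  after f: (1 8 2)(3 6 7 4 5)
  after r': (1 6 4 7)(2 5 3)

f r'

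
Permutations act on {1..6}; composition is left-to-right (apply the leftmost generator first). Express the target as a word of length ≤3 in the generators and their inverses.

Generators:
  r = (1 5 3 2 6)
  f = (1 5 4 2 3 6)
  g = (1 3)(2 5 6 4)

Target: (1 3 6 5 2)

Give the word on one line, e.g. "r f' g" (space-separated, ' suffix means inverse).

r r

  after r: (1 5 3 2 6)
  after r: (1 3 6 5 2)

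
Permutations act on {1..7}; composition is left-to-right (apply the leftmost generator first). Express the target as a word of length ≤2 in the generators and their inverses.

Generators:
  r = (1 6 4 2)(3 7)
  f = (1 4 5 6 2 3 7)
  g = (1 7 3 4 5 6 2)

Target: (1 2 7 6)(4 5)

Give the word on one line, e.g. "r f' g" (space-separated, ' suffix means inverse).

f r

  after f: (1 4 5 6 2 3 7)
  after r: (1 2 7 6)(4 5)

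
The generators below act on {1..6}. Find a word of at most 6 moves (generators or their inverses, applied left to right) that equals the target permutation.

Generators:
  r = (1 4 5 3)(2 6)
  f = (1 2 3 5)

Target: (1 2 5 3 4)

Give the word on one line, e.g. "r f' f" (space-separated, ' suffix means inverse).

  after r: (1 4 5 3)(2 6)
  after r: (1 5)(3 4)
  after f': (1 3 4 2)
  after f': (1 2 5 3 4)

r r f' f'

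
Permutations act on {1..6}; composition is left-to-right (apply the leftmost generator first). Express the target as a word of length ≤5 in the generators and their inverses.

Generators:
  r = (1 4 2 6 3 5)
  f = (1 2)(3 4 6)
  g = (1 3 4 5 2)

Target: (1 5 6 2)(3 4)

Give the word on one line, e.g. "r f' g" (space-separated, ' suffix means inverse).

  after f: (1 2)(3 4 6)
  after g': (1 5 4 6)
  after f: (1 5 6 2)(3 4)

f g' f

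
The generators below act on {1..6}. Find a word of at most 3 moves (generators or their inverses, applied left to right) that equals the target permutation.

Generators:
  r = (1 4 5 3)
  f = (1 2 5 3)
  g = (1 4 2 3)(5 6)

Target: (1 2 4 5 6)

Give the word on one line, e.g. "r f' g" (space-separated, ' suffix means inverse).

g' f f

  after g': (1 3 2 4)(5 6)
  after f: (2 4)(3 5 6)
  after f: (1 2 4 5 6)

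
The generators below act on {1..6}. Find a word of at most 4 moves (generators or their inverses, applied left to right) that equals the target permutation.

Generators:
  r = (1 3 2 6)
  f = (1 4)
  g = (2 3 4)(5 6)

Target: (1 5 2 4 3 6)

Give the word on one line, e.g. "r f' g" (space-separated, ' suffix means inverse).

r' g r'

  after r': (1 6 2 3)
  after g: (1 5 6 3)(2 4)
  after r': (1 5 2 4 3 6)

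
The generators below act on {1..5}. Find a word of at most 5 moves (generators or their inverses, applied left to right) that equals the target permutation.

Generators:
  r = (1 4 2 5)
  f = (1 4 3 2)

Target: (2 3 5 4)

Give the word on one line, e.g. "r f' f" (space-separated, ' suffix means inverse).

  after r: (1 4 2 5)
  after f: (1 3 2 5 4)
  after r: (1 3 5 2)
  after f: (1 2 4 3 5)
  after f: (2 3 5 4)

r f r f f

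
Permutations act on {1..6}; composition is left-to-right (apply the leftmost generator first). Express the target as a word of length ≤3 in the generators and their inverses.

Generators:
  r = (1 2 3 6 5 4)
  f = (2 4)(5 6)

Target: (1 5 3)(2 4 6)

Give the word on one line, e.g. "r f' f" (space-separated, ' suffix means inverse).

  after r': (1 4 5 6 3 2)
  after r': (1 5 3)(2 4 6)

r' r'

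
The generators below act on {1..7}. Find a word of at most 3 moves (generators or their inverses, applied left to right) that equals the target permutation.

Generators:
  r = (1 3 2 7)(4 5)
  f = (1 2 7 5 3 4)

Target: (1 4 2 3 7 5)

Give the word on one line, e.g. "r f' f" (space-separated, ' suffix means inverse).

r f' r'

  after r: (1 3 2 7)(4 5)
  after f': (1 5 3)(4 7)
  after r': (1 4 2 3 7 5)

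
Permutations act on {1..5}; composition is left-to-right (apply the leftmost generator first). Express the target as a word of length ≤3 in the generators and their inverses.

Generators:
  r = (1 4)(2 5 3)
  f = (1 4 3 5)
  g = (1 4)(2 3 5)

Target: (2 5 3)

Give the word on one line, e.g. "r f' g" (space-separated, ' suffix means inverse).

  after r': (1 4)(2 3 5)
  after r': (2 5 3)

r' r'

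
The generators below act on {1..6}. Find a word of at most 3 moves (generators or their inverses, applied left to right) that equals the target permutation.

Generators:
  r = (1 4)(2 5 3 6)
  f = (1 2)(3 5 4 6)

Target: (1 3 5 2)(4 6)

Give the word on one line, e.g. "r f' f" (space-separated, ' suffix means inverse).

  after r: (1 4)(2 5 3 6)
  after f: (1 6)(2 4)
  after r': (1 3 5 2)(4 6)

r f r'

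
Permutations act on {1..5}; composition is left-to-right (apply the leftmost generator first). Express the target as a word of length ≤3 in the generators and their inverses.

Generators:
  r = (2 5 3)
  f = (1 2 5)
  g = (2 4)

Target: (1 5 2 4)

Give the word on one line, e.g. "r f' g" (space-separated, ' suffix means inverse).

  after g: (2 4)
  after f': (1 5 2 4)

g f'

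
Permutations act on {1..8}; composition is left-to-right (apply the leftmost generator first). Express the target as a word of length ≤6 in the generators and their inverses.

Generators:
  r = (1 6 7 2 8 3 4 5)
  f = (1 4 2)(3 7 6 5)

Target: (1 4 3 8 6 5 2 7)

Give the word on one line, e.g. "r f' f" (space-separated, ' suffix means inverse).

r' r' r' f' r'

  after r': (1 5 4 3 8 2 7 6)
  after r': (1 4 8 7)(2 6 5 3)
  after r': (1 3 7 5 8 6 4 2)
  after f': (1 5 8 7 6)
  after r': (1 4 3 8 6 5 2 7)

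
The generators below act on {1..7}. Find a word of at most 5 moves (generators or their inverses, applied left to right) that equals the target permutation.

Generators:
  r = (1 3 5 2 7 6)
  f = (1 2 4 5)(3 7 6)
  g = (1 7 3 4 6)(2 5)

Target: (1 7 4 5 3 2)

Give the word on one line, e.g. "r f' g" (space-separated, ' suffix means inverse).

  after g: (1 7 3 4 6)(2 5)
  after r: (1 6 3 4)(5 7)
  after f': (1 7 4 5 3 2)

g r f'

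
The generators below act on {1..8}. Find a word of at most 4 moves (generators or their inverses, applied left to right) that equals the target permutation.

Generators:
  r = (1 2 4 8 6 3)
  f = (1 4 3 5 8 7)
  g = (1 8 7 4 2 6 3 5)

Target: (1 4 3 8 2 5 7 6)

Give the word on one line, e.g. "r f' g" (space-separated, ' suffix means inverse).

g g g

  after g: (1 8 7 4 2 6 3 5)
  after g: (1 7 2 3)(4 6 5 8)
  after g: (1 4 3 8 2 5 7 6)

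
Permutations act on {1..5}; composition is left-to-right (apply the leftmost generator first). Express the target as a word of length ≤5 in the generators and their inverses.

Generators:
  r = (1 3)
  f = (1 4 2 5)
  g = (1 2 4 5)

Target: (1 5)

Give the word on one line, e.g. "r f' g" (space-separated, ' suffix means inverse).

  after r': (1 3)
  after f: (1 3 4 2 5)
  after r: (2 5 3 4)
  after f': (1 5 3)
  after r: (1 5)

r' f r f' r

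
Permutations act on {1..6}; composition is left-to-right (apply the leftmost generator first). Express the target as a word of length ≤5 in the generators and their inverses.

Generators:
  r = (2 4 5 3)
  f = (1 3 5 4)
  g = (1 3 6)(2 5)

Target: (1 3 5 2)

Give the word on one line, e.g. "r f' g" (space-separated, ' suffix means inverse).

f r' f'

  after f: (1 3 5 4)
  after r': (1 5 2 3 4)
  after f': (1 3 5 2)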